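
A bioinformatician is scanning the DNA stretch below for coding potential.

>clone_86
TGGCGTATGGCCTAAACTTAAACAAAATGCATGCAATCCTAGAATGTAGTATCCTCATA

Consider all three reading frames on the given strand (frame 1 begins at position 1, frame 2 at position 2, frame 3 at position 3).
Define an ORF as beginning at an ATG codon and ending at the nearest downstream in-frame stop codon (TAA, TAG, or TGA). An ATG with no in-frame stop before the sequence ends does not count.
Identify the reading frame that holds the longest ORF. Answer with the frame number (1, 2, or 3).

1

Frame 1: TGG CGT ATG GCC TAA ACT TAA ACA AAA TGC ATG CAA TCC TAG AAT GTA GTA TCC TCA — ATG at 7, stop TAA at 13 → 9 nt; ATG at 31, stop TAG at 40 → 12 nt.
Frame 2: GGC GTA TGG CCT AAA CTT AAA CAA AAT GCA TGC AAT CCT AGA ATG TAG TAT CCT CAT — ATG at 44, stop TAG at 47 → 6 nt.
Frame 3: GCG TAT GGC CTA AAC TTA AAC AAA ATG CAT GCA ATC CTA GAA TGT AGT ATC CTC ATA — no ATG→stop ORF.
Longest ORF is 12 nt in frame 1 (positions 31–42).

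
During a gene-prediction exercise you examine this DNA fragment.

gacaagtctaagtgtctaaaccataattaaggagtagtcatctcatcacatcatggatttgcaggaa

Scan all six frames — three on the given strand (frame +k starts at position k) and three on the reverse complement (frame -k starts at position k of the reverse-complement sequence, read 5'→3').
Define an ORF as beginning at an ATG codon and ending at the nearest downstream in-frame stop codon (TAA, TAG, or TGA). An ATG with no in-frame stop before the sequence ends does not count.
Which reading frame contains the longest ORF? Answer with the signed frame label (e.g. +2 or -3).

-3

Reverse complement (5'→3'): TTCCTGCAAATCCATGATGTGATGAGATGACTACTCCTTAATTATGGTTTAGACACTTAGACTTGTC
Frame +1: GAC AAG TCT AAG TGT CTA AAC CAT AAT TAA GGA GTA GTC ATC TCA TCA CAT CAT GGA TTT GCA GGA — no ATG→stop ORF.
Frame +2: ACA AGT CTA AGT GTC TAA ACC ATA ATT AAG GAG TAG TCA TCT CAT CAC ATC ATG GAT TTG CAG GAA — no ATG→stop ORF.
Frame +3: CAA GTC TAA GTG TCT AAA CCA TAA TTA AGG AGT AGT CAT CTC ATC ACA TCA TGG ATT TGC AGG — no ATG→stop ORF.
Frame -1: TTC CTG CAA ATC CAT GAT GTG ATG AGA TGA CTA CTC CTT AAT TAT GGT TTA GAC ACT TAG ACT TGT — ATG at 22, stop TGA at 28 → 9 nt.
Frame -2: TCC TGC AAA TCC ATG ATG TGA TGA GAT GAC TAC TCC TTA ATT ATG GTT TAG ACA CTT AGA CTT GTC — ATG at 14, stop TGA at 20 → 9 nt; ATG at 17, stop TGA at 20 → 6 nt; ATG at 44, stop TAG at 50 → 9 nt.
Frame -3: CCT GCA AAT CCA TGA TGT GAT GAG ATG ACT ACT CCT TAA TTA TGG TTT AGA CAC TTA GAC TTG — ATG at 27, stop TAA at 39 → 15 nt.
Longest ORF is 15 nt in frame -3 (positions 27–41).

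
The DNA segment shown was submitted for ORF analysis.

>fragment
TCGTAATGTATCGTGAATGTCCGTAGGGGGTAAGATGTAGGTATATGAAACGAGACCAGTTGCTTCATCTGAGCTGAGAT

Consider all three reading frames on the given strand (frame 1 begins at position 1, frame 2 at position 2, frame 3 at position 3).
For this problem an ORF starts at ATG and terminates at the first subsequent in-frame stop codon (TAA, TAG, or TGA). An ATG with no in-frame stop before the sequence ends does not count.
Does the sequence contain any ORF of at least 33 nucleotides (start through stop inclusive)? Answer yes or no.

Frame 1: TCG TAA TGT ATC GTG AAT GTC CGT AGG GGG TAA GAT GTA GGT ATA TGA AAC GAG ACC AGT TGC TTC ATC TGA GCT GAG — no ATG→stop ORF.
Frame 2: CGT AAT GTA TCG TGA ATG TCC GTA GGG GGT AAG ATG TAG GTA TAT GAA ACG AGA CCA GTT GCT TCA TCT GAG CTG AGA — ATG at 17, stop TAG at 38 → 24 nt; ATG at 35, stop TAG at 38 → 6 nt.
Frame 3: GTA ATG TAT CGT GAA TGT CCG TAG GGG GTA AGA TGT AGG TAT ATG AAA CGA GAC CAG TTG CTT CAT CTG AGC TGA GAT — ATG at 6, stop TAG at 24 → 21 nt; ATG at 45, stop TGA at 75 → 33 nt.
Frame 3 has an ORF of 33 nucleotides (positions 45–77) ≥ 33, so yes.

yes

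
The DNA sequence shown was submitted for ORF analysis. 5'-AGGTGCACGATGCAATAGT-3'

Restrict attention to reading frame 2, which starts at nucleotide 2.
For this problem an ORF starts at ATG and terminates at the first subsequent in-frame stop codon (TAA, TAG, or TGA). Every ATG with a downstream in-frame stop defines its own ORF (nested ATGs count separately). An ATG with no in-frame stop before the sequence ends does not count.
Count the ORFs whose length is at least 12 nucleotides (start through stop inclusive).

Frame 2: GGT GCA CGA TGC AAT AGT — no ATG→stop ORF.
No ORF reaches 12 nucleotides. Count = 0.

0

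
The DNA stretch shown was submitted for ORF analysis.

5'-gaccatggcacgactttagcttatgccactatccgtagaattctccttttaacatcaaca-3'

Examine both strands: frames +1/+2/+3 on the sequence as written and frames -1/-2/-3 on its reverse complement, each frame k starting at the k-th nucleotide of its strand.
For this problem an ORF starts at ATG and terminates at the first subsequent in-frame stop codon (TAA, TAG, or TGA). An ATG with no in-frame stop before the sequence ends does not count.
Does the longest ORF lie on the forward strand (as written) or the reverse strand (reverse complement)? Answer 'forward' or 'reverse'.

forward

Reverse complement (5'→3'): TGTTGATGTTAAAAGGAGAATTCTACGGATAGTGGCATAAGCTAAAGTCGTGCCATGGTC
Frame +1: GAC CAT GGC ACG ACT TTA GCT TAT GCC ACT ATC CGT AGA ATT CTC CTT TTA ACA TCA ACA — no ATG→stop ORF.
Frame +2: ACC ATG GCA CGA CTT TAG CTT ATG CCA CTA TCC GTA GAA TTC TCC TTT TAA CAT CAA — ATG at 5, stop TAG at 17 → 15 nt; ATG at 23, stop TAA at 50 → 30 nt.
Frame +3: CCA TGG CAC GAC TTT AGC TTA TGC CAC TAT CCG TAG AAT TCT CCT TTT AAC ATC AAC — no ATG→stop ORF.
Frame -1: TGT TGA TGT TAA AAG GAG AAT TCT ACG GAT AGT GGC ATA AGC TAA AGT CGT GCC ATG GTC — no ATG→stop ORF.
Frame -2: GTT GAT GTT AAA AGG AGA ATT CTA CGG ATA GTG GCA TAA GCT AAA GTC GTG CCA TGG — no ATG→stop ORF.
Frame -3: TTG ATG TTA AAA GGA GAA TTC TAC GGA TAG TGG CAT AAG CTA AAG TCG TGC CAT GGT — ATG at 6, stop TAG at 30 → 27 nt.
Forward-strand max 30 nt; reverse-strand max 27 nt. The forward strand has the longer ORF.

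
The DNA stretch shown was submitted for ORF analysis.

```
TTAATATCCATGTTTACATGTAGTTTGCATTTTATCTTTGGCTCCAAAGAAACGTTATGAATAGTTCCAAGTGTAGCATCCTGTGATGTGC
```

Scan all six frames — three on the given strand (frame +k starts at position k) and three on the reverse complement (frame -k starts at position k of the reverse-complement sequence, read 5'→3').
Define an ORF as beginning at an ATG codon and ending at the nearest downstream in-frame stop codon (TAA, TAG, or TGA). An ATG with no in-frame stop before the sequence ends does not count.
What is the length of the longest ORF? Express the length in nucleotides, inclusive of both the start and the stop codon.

51

Reverse complement (5'→3'): GCACATCACAGGATGCTACACTTGGAACTATTCATAACGTTTCTTTGGAGCCAAAGATAAAATGCAAACTACATGTAAACATGGATATTAA
Frame +1: TTA ATA TCC ATG TTT ACA TGT AGT TTG CAT TTT ATC TTT GGC TCC AAA GAA ACG TTA TGA ATA GTT CCA AGT GTA GCA TCC TGT GAT GTG — ATG at 10, stop TGA at 58 → 51 nt.
Frame +2: TAA TAT CCA TGT TTA CAT GTA GTT TGC ATT TTA TCT TTG GCT CCA AAG AAA CGT TAT GAA TAG TTC CAA GTG TAG CAT CCT GTG ATG TGC — no ATG→stop ORF.
Frame +3: AAT ATC CAT GTT TAC ATG TAG TTT GCA TTT TAT CTT TGG CTC CAA AGA AAC GTT ATG AAT AGT TCC AAG TGT AGC ATC CTG TGA TGT — ATG at 18, stop TAG at 21 → 6 nt; ATG at 57, stop TGA at 84 → 30 nt.
Frame -1: GCA CAT CAC AGG ATG CTA CAC TTG GAA CTA TTC ATA ACG TTT CTT TGG AGC CAA AGA TAA AAT GCA AAC TAC ATG TAA ACA TGG ATA TTA — ATG at 13, stop TAA at 58 → 48 nt; ATG at 73, stop TAA at 76 → 6 nt.
Frame -2: CAC ATC ACA GGA TGC TAC ACT TGG AAC TAT TCA TAA CGT TTC TTT GGA GCC AAA GAT AAA ATG CAA ACT ACA TGT AAA CAT GGA TAT TAA — ATG at 62, stop TAA at 89 → 30 nt.
Frame -3: ACA TCA CAG GAT GCT ACA CTT GGA ACT ATT CAT AAC GTT TCT TTG GAG CCA AAG ATA AAA TGC AAA CTA CAT GTA AAC ATG GAT ATT — no ATG→stop ORF.
Longest: frame +1, positions 10–60, 51 nt = 17 codons = 16 aa. → 51 nucleotides.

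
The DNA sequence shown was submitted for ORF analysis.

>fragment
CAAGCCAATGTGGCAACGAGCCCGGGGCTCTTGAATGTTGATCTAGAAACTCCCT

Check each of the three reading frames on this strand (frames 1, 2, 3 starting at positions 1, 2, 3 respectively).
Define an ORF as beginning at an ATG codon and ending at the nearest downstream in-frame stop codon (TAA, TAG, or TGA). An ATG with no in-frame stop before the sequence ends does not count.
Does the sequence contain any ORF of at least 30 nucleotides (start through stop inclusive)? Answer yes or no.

no

Frame 1: CAA GCC AAT GTG GCA ACG AGC CCG GGG CTC TTG AAT GTT GAT CTA GAA ACT CCC — no ATG→stop ORF.
Frame 2: AAG CCA ATG TGG CAA CGA GCC CGG GGC TCT TGA ATG TTG ATC TAG AAA CTC CCT — ATG at 8, stop TGA at 32 → 27 nt; ATG at 35, stop TAG at 44 → 12 nt.
Frame 3: AGC CAA TGT GGC AAC GAG CCC GGG GCT CTT GAA TGT TGA TCT AGA AAC TCC — no ATG→stop ORF.
Largest ORF found is 27 nucleotides < 30, so no.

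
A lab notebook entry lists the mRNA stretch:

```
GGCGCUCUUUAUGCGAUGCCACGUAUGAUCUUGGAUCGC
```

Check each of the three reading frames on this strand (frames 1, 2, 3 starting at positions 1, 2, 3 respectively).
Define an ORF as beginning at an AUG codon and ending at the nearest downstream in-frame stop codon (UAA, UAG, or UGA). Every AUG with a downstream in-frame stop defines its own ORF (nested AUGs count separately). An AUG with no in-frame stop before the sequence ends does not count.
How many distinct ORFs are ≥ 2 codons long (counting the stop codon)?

Frame 1: GGC GCU CUU UAU GCG AUG CCA CGU AUG AUC UUG GAU CGC — no AUG→stop ORF.
Frame 2: GCG CUC UUU AUG CGA UGC CAC GUA UGA UCU UGG AUC — AUG at 11, stop UGA at 26 → 18 nt.
Frame 3: CGC UCU UUA UGC GAU GCC ACG UAU GAU CUU GGA UCG — no AUG→stop ORF.
ORFs ≥ 2 codons: frame 2 11–28 (6 codons). Count = 1.

1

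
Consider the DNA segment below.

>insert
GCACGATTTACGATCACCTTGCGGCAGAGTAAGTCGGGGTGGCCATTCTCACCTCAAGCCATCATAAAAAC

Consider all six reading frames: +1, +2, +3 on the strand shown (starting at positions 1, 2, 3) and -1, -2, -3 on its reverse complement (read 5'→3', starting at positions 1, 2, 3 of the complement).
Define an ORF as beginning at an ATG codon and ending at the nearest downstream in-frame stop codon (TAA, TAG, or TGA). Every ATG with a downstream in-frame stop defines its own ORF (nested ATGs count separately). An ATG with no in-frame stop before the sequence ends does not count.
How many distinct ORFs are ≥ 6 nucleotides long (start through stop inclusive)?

Reverse complement (5'→3'): GTTTTTATGATGGCTTGAGGTGAGAATGGCCACCCCGACTTACTCTGCCGCAAGGTGATCGTAAATCGTGC
Frame +1: GCA CGA TTT ACG ATC ACC TTG CGG CAG AGT AAG TCG GGG TGG CCA TTC TCA CCT CAA GCC ATC ATA AAA — no ATG→stop ORF.
Frame +2: CAC GAT TTA CGA TCA CCT TGC GGC AGA GTA AGT CGG GGT GGC CAT TCT CAC CTC AAG CCA TCA TAA AAA — no ATG→stop ORF.
Frame +3: ACG ATT TAC GAT CAC CTT GCG GCA GAG TAA GTC GGG GTG GCC ATT CTC ACC TCA AGC CAT CAT AAA AAC — no ATG→stop ORF.
Frame -1: GTT TTT ATG ATG GCT TGA GGT GAG AAT GGC CAC CCC GAC TTA CTC TGC CGC AAG GTG ATC GTA AAT CGT — ATG at 7, stop TGA at 16 → 12 nt; ATG at 10, stop TGA at 16 → 9 nt.
Frame -2: TTT TTA TGA TGG CTT GAG GTG AGA ATG GCC ACC CCG ACT TAC TCT GCC GCA AGG TGA TCG TAA ATC GTG — ATG at 26, stop TGA at 56 → 33 nt.
Frame -3: TTT TAT GAT GGC TTG AGG TGA GAA TGG CCA CCC CGA CTT ACT CTG CCG CAA GGT GAT CGT AAA TCG TGC — no ATG→stop ORF.
ORFs ≥ 6 nucleotides: frame -1 7–18 (12 nucleotides), frame -1 10–18 (9 nucleotides), frame -2 26–58 (33 nucleotides). Count = 3.

3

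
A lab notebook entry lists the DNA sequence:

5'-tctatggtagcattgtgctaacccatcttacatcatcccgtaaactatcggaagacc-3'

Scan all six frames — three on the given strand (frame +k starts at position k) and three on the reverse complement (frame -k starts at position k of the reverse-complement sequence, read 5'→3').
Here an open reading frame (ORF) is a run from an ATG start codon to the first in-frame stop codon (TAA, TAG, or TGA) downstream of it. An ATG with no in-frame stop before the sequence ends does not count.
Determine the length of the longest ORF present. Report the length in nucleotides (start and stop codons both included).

18

Reverse complement (5'→3'): GGTCTTCCGATAGTTTACGGGATGATGTAAGATGGGTTAGCACAATGCTACCATAGA
Frame +1: TCT ATG GTA GCA TTG TGC TAA CCC ATC TTA CAT CAT CCC GTA AAC TAT CGG AAG ACC — ATG at 4, stop TAA at 19 → 18 nt.
Frame +2: CTA TGG TAG CAT TGT GCT AAC CCA TCT TAC ATC ATC CCG TAA ACT ATC GGA AGA — no ATG→stop ORF.
Frame +3: TAT GGT AGC ATT GTG CTA ACC CAT CTT ACA TCA TCC CGT AAA CTA TCG GAA GAC — no ATG→stop ORF.
Frame -1: GGT CTT CCG ATA GTT TAC GGG ATG ATG TAA GAT GGG TTA GCA CAA TGC TAC CAT AGA — ATG at 22, stop TAA at 28 → 9 nt; ATG at 25, stop TAA at 28 → 6 nt.
Frame -2: GTC TTC CGA TAG TTT ACG GGA TGA TGT AAG ATG GGT TAG CAC AAT GCT ACC ATA — ATG at 32, stop TAG at 38 → 9 nt.
Frame -3: TCT TCC GAT AGT TTA CGG GAT GAT GTA AGA TGG GTT AGC ACA ATG CTA CCA TAG — ATG at 45, stop TAG at 54 → 12 nt.
Longest: frame +1, positions 4–21, 18 nt = 6 codons = 5 aa. → 18 nucleotides.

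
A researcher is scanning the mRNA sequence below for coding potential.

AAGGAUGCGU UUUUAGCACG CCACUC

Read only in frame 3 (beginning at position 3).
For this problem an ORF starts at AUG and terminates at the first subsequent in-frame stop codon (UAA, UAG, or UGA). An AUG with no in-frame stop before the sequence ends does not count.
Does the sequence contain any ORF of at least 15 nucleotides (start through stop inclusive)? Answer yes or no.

Frame 3: GGA UGC GUU UUU AGC ACG CCA CUC — no AUG→stop ORF.
Largest ORF found is 0 nucleotides < 15, so no.

no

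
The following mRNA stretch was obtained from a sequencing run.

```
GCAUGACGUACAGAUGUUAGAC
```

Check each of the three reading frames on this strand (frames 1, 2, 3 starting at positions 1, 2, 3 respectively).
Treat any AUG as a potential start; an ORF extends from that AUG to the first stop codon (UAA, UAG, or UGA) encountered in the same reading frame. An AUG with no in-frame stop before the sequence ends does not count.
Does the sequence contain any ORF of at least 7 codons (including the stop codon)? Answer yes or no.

Frame 1: GCA UGA CGU ACA GAU GUU AGA — no AUG→stop ORF.
Frame 2: CAU GAC GUA CAG AUG UUA GAC — no AUG→stop ORF.
Frame 3: AUG ACG UAC AGA UGU UAG — AUG at 3, stop UAG at 18 → 18 nt.
Largest ORF found is 6 codons < 7, so no.

no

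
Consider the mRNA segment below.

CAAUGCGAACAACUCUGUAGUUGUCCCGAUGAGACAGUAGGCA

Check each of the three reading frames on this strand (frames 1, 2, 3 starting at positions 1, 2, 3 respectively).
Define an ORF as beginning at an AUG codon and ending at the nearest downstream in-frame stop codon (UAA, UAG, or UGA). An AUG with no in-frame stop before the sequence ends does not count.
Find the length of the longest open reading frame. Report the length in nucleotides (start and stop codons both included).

Frame 1: CAA UGC GAA CAA CUC UGU AGU UGU CCC GAU GAG ACA GUA GGC — no AUG→stop ORF.
Frame 2: AAU GCG AAC AAC UCU GUA GUU GUC CCG AUG AGA CAG UAG GCA — AUG at 29, stop UAG at 38 → 12 nt.
Frame 3: AUG CGA ACA ACU CUG UAG UUG UCC CGA UGA GAC AGU AGG — AUG at 3, stop UAG at 18 → 18 nt.
Longest: frame 3, positions 3–20, 18 nt = 6 codons = 5 aa. → 18 nucleotides.

18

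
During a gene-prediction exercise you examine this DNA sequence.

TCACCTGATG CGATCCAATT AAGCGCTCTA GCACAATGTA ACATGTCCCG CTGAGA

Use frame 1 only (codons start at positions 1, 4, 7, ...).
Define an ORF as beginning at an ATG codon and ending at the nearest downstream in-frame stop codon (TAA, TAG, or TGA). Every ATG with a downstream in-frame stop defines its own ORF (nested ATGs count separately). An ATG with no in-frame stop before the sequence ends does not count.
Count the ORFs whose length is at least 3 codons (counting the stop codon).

1

Frame 1: TCA CCT GAT GCG ATC CAA TTA AGC GCT CTA GCA CAA TGT AAC ATG TCC CGC TGA — ATG at 43, stop TGA at 52 → 12 nt.
ORFs ≥ 3 codons: frame 1 43–54 (4 codons). Count = 1.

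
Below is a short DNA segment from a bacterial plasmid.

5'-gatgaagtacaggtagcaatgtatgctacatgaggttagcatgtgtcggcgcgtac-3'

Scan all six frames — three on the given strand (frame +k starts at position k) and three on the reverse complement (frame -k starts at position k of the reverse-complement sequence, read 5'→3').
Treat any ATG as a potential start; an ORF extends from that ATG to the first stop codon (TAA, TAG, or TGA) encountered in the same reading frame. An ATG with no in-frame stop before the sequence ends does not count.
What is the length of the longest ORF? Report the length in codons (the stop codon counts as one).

5

Reverse complement (5'→3'): GTACGCGCCGACACATGCTAACCTCATGTAGCATACATTGCTACCTGTACTTCATC
Frame +1: GAT GAA GTA CAG GTA GCA ATG TAT GCT ACA TGA GGT TAG CAT GTG TCG GCG CGT — ATG at 19, stop TGA at 31 → 15 nt.
Frame +2: ATG AAG TAC AGG TAG CAA TGT ATG CTA CAT GAG GTT AGC ATG TGT CGG CGC GTA — ATG at 2, stop TAG at 14 → 15 nt.
Frame +3: TGA AGT ACA GGT AGC AAT GTA TGC TAC ATG AGG TTA GCA TGT GTC GGC GCG TAC — no ATG→stop ORF.
Frame -1: GTA CGC GCC GAC ACA TGC TAA CCT CAT GTA GCA TAC ATT GCT ACC TGT ACT TCA — no ATG→stop ORF.
Frame -2: TAC GCG CCG ACA CAT GCT AAC CTC ATG TAG CAT ACA TTG CTA CCT GTA CTT CAT — ATG at 26, stop TAG at 29 → 6 nt.
Frame -3: ACG CGC CGA CAC ATG CTA ACC TCA TGT AGC ATA CAT TGC TAC CTG TAC TTC ATC — no ATG→stop ORF.
Longest: frame +1, positions 19–33, 15 nt = 5 codons = 4 aa. → 5 codons.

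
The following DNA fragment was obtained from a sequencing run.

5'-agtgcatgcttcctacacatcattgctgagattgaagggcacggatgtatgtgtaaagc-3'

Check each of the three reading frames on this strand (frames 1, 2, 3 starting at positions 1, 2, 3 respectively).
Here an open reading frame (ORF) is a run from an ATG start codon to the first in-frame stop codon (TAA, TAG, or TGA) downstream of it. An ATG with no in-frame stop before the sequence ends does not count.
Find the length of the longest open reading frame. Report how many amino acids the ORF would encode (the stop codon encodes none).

Frame 1: AGT GCA TGC TTC CTA CAC ATC ATT GCT GAG ATT GAA GGG CAC GGA TGT ATG TGT AAA — no ATG→stop ORF.
Frame 2: GTG CAT GCT TCC TAC ACA TCA TTG CTG AGA TTG AAG GGC ACG GAT GTA TGT GTA AAG — no ATG→stop ORF.
Frame 3: TGC ATG CTT CCT ACA CAT CAT TGC TGA GAT TGA AGG GCA CGG ATG TAT GTG TAA AGC — ATG at 6, stop TGA at 27 → 24 nt; ATG at 45, stop TAA at 54 → 12 nt.
Longest: frame 3, positions 6–29, 24 nt = 8 codons = 7 aa. → 7 amino acids.

7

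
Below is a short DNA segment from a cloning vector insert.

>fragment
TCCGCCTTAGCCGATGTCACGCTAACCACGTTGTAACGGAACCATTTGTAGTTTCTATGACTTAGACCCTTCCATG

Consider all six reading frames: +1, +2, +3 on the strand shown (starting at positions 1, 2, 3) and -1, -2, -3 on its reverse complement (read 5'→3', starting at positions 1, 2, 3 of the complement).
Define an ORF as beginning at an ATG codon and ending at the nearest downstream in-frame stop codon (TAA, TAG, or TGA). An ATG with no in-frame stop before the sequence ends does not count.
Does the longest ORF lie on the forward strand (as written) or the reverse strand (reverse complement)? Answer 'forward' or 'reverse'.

reverse

Reverse complement (5'→3'): CATGGAAGGGTCTAAGTCATAGAAACTACAAATGGTTCCGTTACAACGTGGTTAGCGTGACATCGGCTAAGGCGGA
Frame +1: TCC GCC TTA GCC GAT GTC ACG CTA ACC ACG TTG TAA CGG AAC CAT TTG TAG TTT CTA TGA CTT AGA CCC TTC CAT — no ATG→stop ORF.
Frame +2: CCG CCT TAG CCG ATG TCA CGC TAA CCA CGT TGT AAC GGA ACC ATT TGT AGT TTC TAT GAC TTA GAC CCT TCC ATG — ATG at 14, stop TAA at 23 → 12 nt.
Frame +3: CGC CTT AGC CGA TGT CAC GCT AAC CAC GTT GTA ACG GAA CCA TTT GTA GTT TCT ATG ACT TAG ACC CTT CCA — ATG at 57, stop TAG at 63 → 9 nt.
Frame -1: CAT GGA AGG GTC TAA GTC ATA GAA ACT ACA AAT GGT TCC GTT ACA ACG TGG TTA GCG TGA CAT CGG CTA AGG CGG — no ATG→stop ORF.
Frame -2: ATG GAA GGG TCT AAG TCA TAG AAA CTA CAA ATG GTT CCG TTA CAA CGT GGT TAG CGT GAC ATC GGC TAA GGC GGA — ATG at 2, stop TAG at 20 → 21 nt; ATG at 32, stop TAG at 53 → 24 nt.
Frame -3: TGG AAG GGT CTA AGT CAT AGA AAC TAC AAA TGG TTC CGT TAC AAC GTG GTT AGC GTG ACA TCG GCT AAG GCG — no ATG→stop ORF.
Forward-strand max 12 nt; reverse-strand max 24 nt. The reverse strand has the longer ORF.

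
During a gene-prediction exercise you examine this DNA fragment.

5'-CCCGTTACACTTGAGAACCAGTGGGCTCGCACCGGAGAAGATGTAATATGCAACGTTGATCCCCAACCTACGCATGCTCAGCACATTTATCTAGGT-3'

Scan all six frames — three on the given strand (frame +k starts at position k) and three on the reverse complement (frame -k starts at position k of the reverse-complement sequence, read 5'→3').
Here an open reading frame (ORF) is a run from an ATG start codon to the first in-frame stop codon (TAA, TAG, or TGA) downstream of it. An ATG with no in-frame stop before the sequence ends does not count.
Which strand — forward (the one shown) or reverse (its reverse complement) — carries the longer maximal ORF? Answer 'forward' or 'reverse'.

forward

Reverse complement (5'→3'): ACCTAGATAAATGTGCTGAGCATGCGTAGGTTGGGGATCAACGTTGCATATTACATCTTCTCCGGTGCGAGCCCACTGGTTCTCAAGTGTAACGGG
Frame +1: CCC GTT ACA CTT GAG AAC CAG TGG GCT CGC ACC GGA GAA GAT GTA ATA TGC AAC GTT GAT CCC CAA CCT ACG CAT GCT CAG CAC ATT TAT CTA GGT — no ATG→stop ORF.
Frame +2: CCG TTA CAC TTG AGA ACC AGT GGG CTC GCA CCG GAG AAG ATG TAA TAT GCA ACG TTG ATC CCC AAC CTA CGC ATG CTC AGC ACA TTT ATC TAG — ATG at 41, stop TAA at 44 → 6 nt; ATG at 74, stop TAG at 92 → 21 nt.
Frame +3: CGT TAC ACT TGA GAA CCA GTG GGC TCG CAC CGG AGA AGA TGT AAT ATG CAA CGT TGA TCC CCA ACC TAC GCA TGC TCA GCA CAT TTA TCT AGG — ATG at 48, stop TGA at 57 → 12 nt.
Frame -1: ACC TAG ATA AAT GTG CTG AGC ATG CGT AGG TTG GGG ATC AAC GTT GCA TAT TAC ATC TTC TCC GGT GCG AGC CCA CTG GTT CTC AAG TGT AAC GGG — no ATG→stop ORF.
Frame -2: CCT AGA TAA ATG TGC TGA GCA TGC GTA GGT TGG GGA TCA ACG TTG CAT ATT ACA TCT TCT CCG GTG CGA GCC CAC TGG TTC TCA AGT GTA ACG — ATG at 11, stop TGA at 17 → 9 nt.
Frame -3: CTA GAT AAA TGT GCT GAG CAT GCG TAG GTT GGG GAT CAA CGT TGC ATA TTA CAT CTT CTC CGG TGC GAG CCC ACT GGT TCT CAA GTG TAA CGG — no ATG→stop ORF.
Forward-strand max 21 nt; reverse-strand max 9 nt. The forward strand has the longer ORF.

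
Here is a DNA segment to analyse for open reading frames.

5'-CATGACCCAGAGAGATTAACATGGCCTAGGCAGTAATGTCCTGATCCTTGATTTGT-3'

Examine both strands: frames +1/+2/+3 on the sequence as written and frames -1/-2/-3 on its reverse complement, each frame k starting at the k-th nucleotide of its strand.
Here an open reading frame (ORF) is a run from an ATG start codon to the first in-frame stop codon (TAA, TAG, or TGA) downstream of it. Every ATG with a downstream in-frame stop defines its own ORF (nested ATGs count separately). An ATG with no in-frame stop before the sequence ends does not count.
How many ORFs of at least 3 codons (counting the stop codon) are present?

3

Reverse complement (5'→3'): ACAAATCAAGGATCAGGACATTACTGCCTAGGCCATGTTAATCTCTCTGGGTCATG
Frame +1: CAT GAC CCA GAG AGA TTA ACA TGG CCT AGG CAG TAA TGT CCT GAT CCT TGA TTT — no ATG→stop ORF.
Frame +2: ATG ACC CAG AGA GAT TAA CAT GGC CTA GGC AGT AAT GTC CTG ATC CTT GAT TTG — ATG at 2, stop TAA at 17 → 18 nt.
Frame +3: TGA CCC AGA GAG ATT AAC ATG GCC TAG GCA GTA ATG TCC TGA TCC TTG ATT TGT — ATG at 21, stop TAG at 27 → 9 nt; ATG at 36, stop TGA at 42 → 9 nt.
Frame -1: ACA AAT CAA GGA TCA GGA CAT TAC TGC CTA GGC CAT GTT AAT CTC TCT GGG TCA — no ATG→stop ORF.
Frame -2: CAA ATC AAG GAT CAG GAC ATT ACT GCC TAG GCC ATG TTA ATC TCT CTG GGT CAT — no ATG→stop ORF.
Frame -3: AAA TCA AGG ATC AGG ACA TTA CTG CCT AGG CCA TGT TAA TCT CTC TGG GTC ATG — no ATG→stop ORF.
ORFs ≥ 3 codons: frame +2 2–19 (6 codons), frame +3 21–29 (3 codons), frame +3 36–44 (3 codons). Count = 3.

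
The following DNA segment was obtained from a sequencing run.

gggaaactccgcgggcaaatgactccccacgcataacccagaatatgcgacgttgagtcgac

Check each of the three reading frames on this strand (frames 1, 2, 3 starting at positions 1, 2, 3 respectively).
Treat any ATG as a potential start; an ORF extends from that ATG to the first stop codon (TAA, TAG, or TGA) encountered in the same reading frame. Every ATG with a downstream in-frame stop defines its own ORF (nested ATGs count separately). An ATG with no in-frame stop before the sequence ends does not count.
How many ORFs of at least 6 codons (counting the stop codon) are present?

1

Frame 1: GGG AAA CTC CGC GGG CAA ATG ACT CCC CAC GCA TAA CCC AGA ATA TGC GAC GTT GAG TCG — ATG at 19, stop TAA at 34 → 18 nt.
Frame 2: GGA AAC TCC GCG GGC AAA TGA CTC CCC ACG CAT AAC CCA GAA TAT GCG ACG TTG AGT CGA — no ATG→stop ORF.
Frame 3: GAA ACT CCG CGG GCA AAT GAC TCC CCA CGC ATA ACC CAG AAT ATG CGA CGT TGA GTC GAC — ATG at 45, stop TGA at 54 → 12 nt.
ORFs ≥ 6 codons: frame 1 19–36 (6 codons). Count = 1.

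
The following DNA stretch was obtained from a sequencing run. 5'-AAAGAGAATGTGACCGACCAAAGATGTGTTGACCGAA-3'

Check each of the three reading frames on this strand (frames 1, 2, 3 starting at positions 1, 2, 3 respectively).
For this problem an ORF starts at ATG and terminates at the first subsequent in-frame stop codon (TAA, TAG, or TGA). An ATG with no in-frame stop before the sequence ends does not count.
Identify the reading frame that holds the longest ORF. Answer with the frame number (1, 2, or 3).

Frame 1: AAA GAG AAT GTG ACC GAC CAA AGA TGT GTT GAC CGA — no ATG→stop ORF.
Frame 2: AAG AGA ATG TGA CCG ACC AAA GAT GTG TTG ACC GAA — ATG at 8, stop TGA at 11 → 6 nt.
Frame 3: AGA GAA TGT GAC CGA CCA AAG ATG TGT TGA CCG — ATG at 24, stop TGA at 30 → 9 nt.
Longest ORF is 9 nt in frame 3 (positions 24–32).

3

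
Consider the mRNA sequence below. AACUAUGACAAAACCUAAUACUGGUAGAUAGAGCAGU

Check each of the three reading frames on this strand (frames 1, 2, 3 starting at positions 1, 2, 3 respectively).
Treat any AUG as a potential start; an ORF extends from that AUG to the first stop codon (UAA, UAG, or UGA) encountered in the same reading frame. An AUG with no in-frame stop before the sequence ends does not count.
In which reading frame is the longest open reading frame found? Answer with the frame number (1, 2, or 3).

2

Frame 1: AAC UAU GAC AAA ACC UAA UAC UGG UAG AUA GAG CAG — no AUG→stop ORF.
Frame 2: ACU AUG ACA AAA CCU AAU ACU GGU AGA UAG AGC AGU — AUG at 5, stop UAG at 29 → 27 nt.
Frame 3: CUA UGA CAA AAC CUA AUA CUG GUA GAU AGA GCA — no AUG→stop ORF.
Longest ORF is 27 nt in frame 2 (positions 5–31).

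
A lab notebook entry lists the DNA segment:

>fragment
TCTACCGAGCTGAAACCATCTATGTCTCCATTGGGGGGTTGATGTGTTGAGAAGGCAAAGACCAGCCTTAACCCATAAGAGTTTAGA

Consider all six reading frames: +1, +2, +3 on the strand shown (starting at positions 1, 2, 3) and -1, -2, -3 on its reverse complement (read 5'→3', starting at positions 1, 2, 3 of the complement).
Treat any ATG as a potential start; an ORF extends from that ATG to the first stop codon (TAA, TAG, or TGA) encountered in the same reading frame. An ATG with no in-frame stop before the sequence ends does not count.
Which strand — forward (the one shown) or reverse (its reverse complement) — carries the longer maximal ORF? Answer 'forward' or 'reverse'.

forward

Reverse complement (5'→3'): TCTAAACTCTTATGGGTTAAGGCTGGTCTTTGCCTTCTCAACACATCAACCCCCCAATGGAGACATAGATGGTTTCAGCTCGGTAGA
Frame +1: TCT ACC GAG CTG AAA CCA TCT ATG TCT CCA TTG GGG GGT TGA TGT GTT GAG AAG GCA AAG ACC AGC CTT AAC CCA TAA GAG TTT AGA — ATG at 22, stop TGA at 40 → 21 nt.
Frame +2: CTA CCG AGC TGA AAC CAT CTA TGT CTC CAT TGG GGG GTT GAT GTG TTG AGA AGG CAA AGA CCA GCC TTA ACC CAT AAG AGT TTA — no ATG→stop ORF.
Frame +3: TAC CGA GCT GAA ACC ATC TAT GTC TCC ATT GGG GGG TTG ATG TGT TGA GAA GGC AAA GAC CAG CCT TAA CCC ATA AGA GTT TAG — ATG at 42, stop TGA at 48 → 9 nt.
Frame -1: TCT AAA CTC TTA TGG GTT AAG GCT GGT CTT TGC CTT CTC AAC ACA TCA ACC CCC CAA TGG AGA CAT AGA TGG TTT CAG CTC GGT AGA — no ATG→stop ORF.
Frame -2: CTA AAC TCT TAT GGG TTA AGG CTG GTC TTT GCC TTC TCA ACA CAT CAA CCC CCC AAT GGA GAC ATA GAT GGT TTC AGC TCG GTA — no ATG→stop ORF.
Frame -3: TAA ACT CTT ATG GGT TAA GGC TGG TCT TTG CCT TCT CAA CAC ATC AAC CCC CCA ATG GAG ACA TAG ATG GTT TCA GCT CGG TAG — ATG at 12, stop TAA at 18 → 9 nt; ATG at 57, stop TAG at 66 → 12 nt; ATG at 69, stop TAG at 84 → 18 nt.
Forward-strand max 21 nt; reverse-strand max 18 nt. The forward strand has the longer ORF.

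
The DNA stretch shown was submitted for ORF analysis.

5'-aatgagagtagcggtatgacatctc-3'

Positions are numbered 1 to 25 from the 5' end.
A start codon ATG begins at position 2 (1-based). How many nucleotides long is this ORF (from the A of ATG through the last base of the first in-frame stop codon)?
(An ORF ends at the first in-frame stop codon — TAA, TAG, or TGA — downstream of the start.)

Codons from position 2: ATG (2–4), AGA (5–7), GTA (8–10), GCG (11–13), GTA (14–16), TGA (17–19).
TGA is the first in-frame stop; ORF spans 2–19, 18 nucleotides.

18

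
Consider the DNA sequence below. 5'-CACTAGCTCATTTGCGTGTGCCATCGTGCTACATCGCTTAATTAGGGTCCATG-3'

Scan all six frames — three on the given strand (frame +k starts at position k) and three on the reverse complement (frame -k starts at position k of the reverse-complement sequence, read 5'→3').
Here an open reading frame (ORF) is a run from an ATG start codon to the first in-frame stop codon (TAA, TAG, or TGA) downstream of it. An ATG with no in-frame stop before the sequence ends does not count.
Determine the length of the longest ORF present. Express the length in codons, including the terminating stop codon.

5

Reverse complement (5'→3'): CATGGACCCTAATTAAGCGATGTAGCACGATGGCACACGCAAATGAGCTAGTG
Frame +1: CAC TAG CTC ATT TGC GTG TGC CAT CGT GCT ACA TCG CTT AAT TAG GGT CCA — no ATG→stop ORF.
Frame +2: ACT AGC TCA TTT GCG TGT GCC ATC GTG CTA CAT CGC TTA ATT AGG GTC CAT — no ATG→stop ORF.
Frame +3: CTA GCT CAT TTG CGT GTG CCA TCG TGC TAC ATC GCT TAA TTA GGG TCC ATG — no ATG→stop ORF.
Frame -1: CAT GGA CCC TAA TTA AGC GAT GTA GCA CGA TGG CAC ACG CAA ATG AGC TAG — ATG at 43, stop TAG at 49 → 9 nt.
Frame -2: ATG GAC CCT AAT TAA GCG ATG TAG CAC GAT GGC ACA CGC AAA TGA GCT AGT — ATG at 2, stop TAA at 14 → 15 nt; ATG at 20, stop TAG at 23 → 6 nt.
Frame -3: TGG ACC CTA ATT AAG CGA TGT AGC ACG ATG GCA CAC GCA AAT GAG CTA GTG — no ATG→stop ORF.
Longest: frame -2, positions 2–16, 15 nt = 5 codons = 4 aa. → 5 codons.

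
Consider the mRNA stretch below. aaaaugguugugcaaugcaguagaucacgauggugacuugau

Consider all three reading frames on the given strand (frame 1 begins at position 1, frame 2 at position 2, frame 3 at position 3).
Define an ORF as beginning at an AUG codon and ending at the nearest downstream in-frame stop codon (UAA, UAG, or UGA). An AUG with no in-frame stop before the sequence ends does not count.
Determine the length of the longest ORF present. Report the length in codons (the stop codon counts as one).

11

Frame 1: AAA AUG GUU GUG CAA UGC AGU AGA UCA CGA UGG UGA CUU GAU — AUG at 4, stop UGA at 34 → 33 nt.
Frame 2: AAA UGG UUG UGC AAU GCA GUA GAU CAC GAU GGU GAC UUG — no AUG→stop ORF.
Frame 3: AAU GGU UGU GCA AUG CAG UAG AUC ACG AUG GUG ACU UGA — AUG at 15, stop UAG at 21 → 9 nt; AUG at 30, stop UGA at 39 → 12 nt.
Longest: frame 1, positions 4–36, 33 nt = 11 codons = 10 aa. → 11 codons.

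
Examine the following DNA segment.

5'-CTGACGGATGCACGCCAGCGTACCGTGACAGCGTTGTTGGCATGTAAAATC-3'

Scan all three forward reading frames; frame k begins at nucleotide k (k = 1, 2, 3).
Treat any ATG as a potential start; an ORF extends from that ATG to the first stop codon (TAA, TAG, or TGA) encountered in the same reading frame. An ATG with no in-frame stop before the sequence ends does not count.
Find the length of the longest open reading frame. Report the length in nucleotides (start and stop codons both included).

21

Frame 1: CTG ACG GAT GCA CGC CAG CGT ACC GTG ACA GCG TTG TTG GCA TGT AAA ATC — no ATG→stop ORF.
Frame 2: TGA CGG ATG CAC GCC AGC GTA CCG TGA CAG CGT TGT TGG CAT GTA AAA — ATG at 8, stop TGA at 26 → 21 nt.
Frame 3: GAC GGA TGC ACG CCA GCG TAC CGT GAC AGC GTT GTT GGC ATG TAA AAT — ATG at 42, stop TAA at 45 → 6 nt.
Longest: frame 2, positions 8–28, 21 nt = 7 codons = 6 aa. → 21 nucleotides.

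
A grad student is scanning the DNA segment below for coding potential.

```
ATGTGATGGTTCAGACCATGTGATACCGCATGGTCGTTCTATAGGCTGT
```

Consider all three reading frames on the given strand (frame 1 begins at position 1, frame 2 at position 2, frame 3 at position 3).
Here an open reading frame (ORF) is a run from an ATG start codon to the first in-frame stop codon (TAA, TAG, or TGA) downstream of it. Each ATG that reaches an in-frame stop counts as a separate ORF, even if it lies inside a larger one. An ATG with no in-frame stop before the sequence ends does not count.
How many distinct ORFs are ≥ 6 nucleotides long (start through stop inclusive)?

Frame 1: ATG TGA TGG TTC AGA CCA TGT GAT ACC GCA TGG TCG TTC TAT AGG CTG — ATG at 1, stop TGA at 4 → 6 nt.
Frame 2: TGT GAT GGT TCA GAC CAT GTG ATA CCG CAT GGT CGT TCT ATA GGC TGT — no ATG→stop ORF.
Frame 3: GTG ATG GTT CAG ACC ATG TGA TAC CGC ATG GTC GTT CTA TAG GCT — ATG at 6, stop TGA at 21 → 18 nt; ATG at 18, stop TGA at 21 → 6 nt; ATG at 30, stop TAG at 42 → 15 nt.
ORFs ≥ 6 nucleotides: frame 1 1–6 (6 nucleotides), frame 3 6–23 (18 nucleotides), frame 3 18–23 (6 nucleotides), frame 3 30–44 (15 nucleotides). Count = 4.

4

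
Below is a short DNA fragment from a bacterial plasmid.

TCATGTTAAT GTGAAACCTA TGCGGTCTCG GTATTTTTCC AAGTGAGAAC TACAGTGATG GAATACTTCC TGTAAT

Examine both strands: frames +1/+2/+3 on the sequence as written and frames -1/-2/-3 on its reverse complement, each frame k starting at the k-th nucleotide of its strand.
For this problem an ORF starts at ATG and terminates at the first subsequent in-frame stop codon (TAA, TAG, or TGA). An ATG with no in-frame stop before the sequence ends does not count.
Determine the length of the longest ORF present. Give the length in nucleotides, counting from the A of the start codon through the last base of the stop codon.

27

Reverse complement (5'→3'): ATTACAGGAAGTATTCCATCACTGTAGTTCTCACTTGGAAAAATACCGAGACCGCATAGGTTTCACATTAACATGA
Frame +1: TCA TGT TAA TGT GAA ACC TAT GCG GTC TCG GTA TTT TTC CAA GTG AGA ACT ACA GTG ATG GAA TAC TTC CTG TAA — ATG at 58, stop TAA at 73 → 18 nt.
Frame +2: CAT GTT AAT GTG AAA CCT ATG CGG TCT CGG TAT TTT TCC AAG TGA GAA CTA CAG TGA TGG AAT ACT TCC TGT AAT — ATG at 20, stop TGA at 44 → 27 nt.
Frame +3: ATG TTA ATG TGA AAC CTA TGC GGT CTC GGT ATT TTT CCA AGT GAG AAC TAC AGT GAT GGA ATA CTT CCT GTA — ATG at 3, stop TGA at 12 → 12 nt; ATG at 9, stop TGA at 12 → 6 nt.
Frame -1: ATT ACA GGA AGT ATT CCA TCA CTG TAG TTC TCA CTT GGA AAA ATA CCG AGA CCG CAT AGG TTT CAC ATT AAC ATG — no ATG→stop ORF.
Frame -2: TTA CAG GAA GTA TTC CAT CAC TGT AGT TCT CAC TTG GAA AAA TAC CGA GAC CGC ATA GGT TTC ACA TTA ACA TGA — no ATG→stop ORF.
Frame -3: TAC AGG AAG TAT TCC ATC ACT GTA GTT CTC ACT TGG AAA AAT ACC GAG ACC GCA TAG GTT TCA CAT TAA CAT — no ATG→stop ORF.
Longest: frame +2, positions 20–46, 27 nt = 9 codons = 8 aa. → 27 nucleotides.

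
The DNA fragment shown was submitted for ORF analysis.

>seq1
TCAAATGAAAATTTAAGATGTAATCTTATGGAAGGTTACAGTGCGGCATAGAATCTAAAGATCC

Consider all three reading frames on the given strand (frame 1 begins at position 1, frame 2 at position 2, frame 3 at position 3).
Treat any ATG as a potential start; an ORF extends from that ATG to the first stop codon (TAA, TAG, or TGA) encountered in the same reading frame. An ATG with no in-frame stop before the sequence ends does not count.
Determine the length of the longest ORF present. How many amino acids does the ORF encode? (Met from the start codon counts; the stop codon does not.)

7

Frame 1: TCA AAT GAA AAT TTA AGA TGT AAT CTT ATG GAA GGT TAC AGT GCG GCA TAG AAT CTA AAG ATC — ATG at 28, stop TAG at 49 → 24 nt.
Frame 2: CAA ATG AAA ATT TAA GAT GTA ATC TTA TGG AAG GTT ACA GTG CGG CAT AGA ATC TAA AGA TCC — ATG at 5, stop TAA at 14 → 12 nt.
Frame 3: AAA TGA AAA TTT AAG ATG TAA TCT TAT GGA AGG TTA CAG TGC GGC ATA GAA TCT AAA GAT — ATG at 18, stop TAA at 21 → 6 nt.
Longest: frame 1, positions 28–51, 24 nt = 8 codons = 7 aa. → 7 amino acids.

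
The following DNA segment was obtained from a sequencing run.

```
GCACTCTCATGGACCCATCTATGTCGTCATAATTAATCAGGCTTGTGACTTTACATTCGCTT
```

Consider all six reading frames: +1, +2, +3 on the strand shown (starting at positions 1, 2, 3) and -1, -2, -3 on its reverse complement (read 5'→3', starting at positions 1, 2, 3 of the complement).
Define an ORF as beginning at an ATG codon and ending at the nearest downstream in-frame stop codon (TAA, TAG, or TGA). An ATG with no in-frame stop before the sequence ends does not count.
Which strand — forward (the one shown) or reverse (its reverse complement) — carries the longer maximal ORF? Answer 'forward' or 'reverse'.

Reverse complement (5'→3'): AAGCGAATGTAAAGTCACAAGCCTGATTAATTATGACGACATAGATGGGTCCATGAGAGTGC
Frame +1: GCA CTC TCA TGG ACC CAT CTA TGT CGT CAT AAT TAA TCA GGC TTG TGA CTT TAC ATT CGC — no ATG→stop ORF.
Frame +2: CAC TCT CAT GGA CCC ATC TAT GTC GTC ATA ATT AAT CAG GCT TGT GAC TTT ACA TTC GCT — no ATG→stop ORF.
Frame +3: ACT CTC ATG GAC CCA TCT ATG TCG TCA TAA TTA ATC AGG CTT GTG ACT TTA CAT TCG CTT — ATG at 9, stop TAA at 30 → 24 nt; ATG at 21, stop TAA at 30 → 12 nt.
Frame -1: AAG CGA ATG TAA AGT CAC AAG CCT GAT TAA TTA TGA CGA CAT AGA TGG GTC CAT GAG AGT — ATG at 7, stop TAA at 10 → 6 nt.
Frame -2: AGC GAA TGT AAA GTC ACA AGC CTG ATT AAT TAT GAC GAC ATA GAT GGG TCC ATG AGA GTG — no ATG→stop ORF.
Frame -3: GCG AAT GTA AAG TCA CAA GCC TGA TTA ATT ATG ACG ACA TAG ATG GGT CCA TGA GAG TGC — ATG at 33, stop TAG at 42 → 12 nt; ATG at 45, stop TGA at 54 → 12 nt.
Forward-strand max 24 nt; reverse-strand max 12 nt. The forward strand has the longer ORF.

forward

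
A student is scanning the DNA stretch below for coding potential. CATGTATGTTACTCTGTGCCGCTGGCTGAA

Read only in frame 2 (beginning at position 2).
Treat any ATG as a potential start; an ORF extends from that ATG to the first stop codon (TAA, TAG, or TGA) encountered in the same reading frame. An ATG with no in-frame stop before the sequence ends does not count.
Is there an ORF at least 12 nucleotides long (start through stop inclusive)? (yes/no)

no

Frame 2: ATG TAT GTT ACT CTG TGC CGC TGG CTG — no ATG→stop ORF.
Largest ORF found is 0 nucleotides < 12, so no.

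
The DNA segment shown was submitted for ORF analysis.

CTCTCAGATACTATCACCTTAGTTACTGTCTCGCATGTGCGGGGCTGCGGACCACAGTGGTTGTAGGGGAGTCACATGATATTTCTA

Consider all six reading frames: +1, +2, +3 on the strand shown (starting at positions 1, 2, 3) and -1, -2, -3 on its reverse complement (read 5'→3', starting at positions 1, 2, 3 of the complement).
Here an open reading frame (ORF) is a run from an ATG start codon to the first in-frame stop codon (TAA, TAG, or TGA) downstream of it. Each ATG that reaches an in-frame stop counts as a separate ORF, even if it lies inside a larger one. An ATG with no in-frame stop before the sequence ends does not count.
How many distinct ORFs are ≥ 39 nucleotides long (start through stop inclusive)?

Reverse complement (5'→3'): TAGAAATATCATGTGACTCCCCTACAACCACTGTGGTCCGCAGCCCCGCACATGCGAGACAGTAACTAAGGTGATAGTATCTGAGAG
Frame +1: CTC TCA GAT ACT ATC ACC TTA GTT ACT GTC TCG CAT GTG CGG GGC TGC GGA CCA CAG TGG TTG TAG GGG AGT CAC ATG ATA TTT CTA — no ATG→stop ORF.
Frame +2: TCT CAG ATA CTA TCA CCT TAG TTA CTG TCT CGC ATG TGC GGG GCT GCG GAC CAC AGT GGT TGT AGG GGA GTC ACA TGA TAT TTC — ATG at 35, stop TGA at 77 → 45 nt.
Frame +3: CTC AGA TAC TAT CAC CTT AGT TAC TGT CTC GCA TGT GCG GGG CTG CGG ACC ACA GTG GTT GTA GGG GAG TCA CAT GAT ATT TCT — no ATG→stop ORF.
Frame -1: TAG AAA TAT CAT GTG ACT CCC CTA CAA CCA CTG TGG TCC GCA GCC CCG CAC ATG CGA GAC AGT AAC TAA GGT GAT AGT ATC TGA GAG — ATG at 52, stop TAA at 67 → 18 nt.
Frame -2: AGA AAT ATC ATG TGA CTC CCC TAC AAC CAC TGT GGT CCG CAG CCC CGC ACA TGC GAG ACA GTA ACT AAG GTG ATA GTA TCT GAG — ATG at 11, stop TGA at 14 → 6 nt.
Frame -3: GAA ATA TCA TGT GAC TCC CCT ACA ACC ACT GTG GTC CGC AGC CCC GCA CAT GCG AGA CAG TAA CTA AGG TGA TAG TAT CTG AGA — no ATG→stop ORF.
ORFs ≥ 39 nucleotides: frame +2 35–79 (45 nucleotides). Count = 1.

1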